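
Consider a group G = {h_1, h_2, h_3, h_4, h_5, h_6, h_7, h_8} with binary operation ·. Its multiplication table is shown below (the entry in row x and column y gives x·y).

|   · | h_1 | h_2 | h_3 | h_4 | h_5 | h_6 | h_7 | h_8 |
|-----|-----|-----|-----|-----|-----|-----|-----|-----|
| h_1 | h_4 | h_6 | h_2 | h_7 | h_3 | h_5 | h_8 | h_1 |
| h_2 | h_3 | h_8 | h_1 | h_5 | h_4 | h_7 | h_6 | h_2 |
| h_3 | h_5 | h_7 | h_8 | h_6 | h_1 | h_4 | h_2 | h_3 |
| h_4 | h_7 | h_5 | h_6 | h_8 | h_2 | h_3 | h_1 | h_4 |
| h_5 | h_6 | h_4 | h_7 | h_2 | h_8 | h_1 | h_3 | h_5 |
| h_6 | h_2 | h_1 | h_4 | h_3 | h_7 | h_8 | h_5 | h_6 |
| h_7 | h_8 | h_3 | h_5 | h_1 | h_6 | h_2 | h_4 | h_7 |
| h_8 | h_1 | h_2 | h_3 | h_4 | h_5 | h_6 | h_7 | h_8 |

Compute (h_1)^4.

h_8

h_1^1 = h_1
h_1^2 = h_1·h_1 = h_4
h_1^3 = h_4·h_1 = h_7
h_1^4 = h_7·h_1 = h_8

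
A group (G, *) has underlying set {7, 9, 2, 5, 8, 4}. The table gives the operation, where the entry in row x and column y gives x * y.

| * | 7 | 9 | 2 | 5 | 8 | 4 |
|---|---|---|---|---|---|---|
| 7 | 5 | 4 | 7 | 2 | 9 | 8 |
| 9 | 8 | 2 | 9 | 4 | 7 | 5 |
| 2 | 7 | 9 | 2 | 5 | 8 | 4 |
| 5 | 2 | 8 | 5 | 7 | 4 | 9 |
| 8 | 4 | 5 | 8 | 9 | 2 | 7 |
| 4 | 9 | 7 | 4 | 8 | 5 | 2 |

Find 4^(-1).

First locate the identity: row 2 matches the header, so 2 is the identity.
Scan row 4 for 2: 4 * 4 = 2. Hence 4^(-1) = 4.

4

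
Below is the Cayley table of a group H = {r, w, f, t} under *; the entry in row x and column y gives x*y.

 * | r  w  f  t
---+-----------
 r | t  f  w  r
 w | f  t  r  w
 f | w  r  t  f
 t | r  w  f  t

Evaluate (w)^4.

t

w^1 = w
w^2 = w*w = t
w^3 = t*w = w
w^4 = w*w = t
(Structurally, H here is isomorphic to the Klein four-group V_4.)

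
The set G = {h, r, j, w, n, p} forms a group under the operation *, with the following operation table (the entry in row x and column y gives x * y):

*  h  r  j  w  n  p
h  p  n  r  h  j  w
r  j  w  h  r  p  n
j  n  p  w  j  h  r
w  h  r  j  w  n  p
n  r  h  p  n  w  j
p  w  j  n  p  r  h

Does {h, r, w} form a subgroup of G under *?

h * h = p, which is not in {h, r, w}.
The subset is not closed under *, so it is not a subgroup.

No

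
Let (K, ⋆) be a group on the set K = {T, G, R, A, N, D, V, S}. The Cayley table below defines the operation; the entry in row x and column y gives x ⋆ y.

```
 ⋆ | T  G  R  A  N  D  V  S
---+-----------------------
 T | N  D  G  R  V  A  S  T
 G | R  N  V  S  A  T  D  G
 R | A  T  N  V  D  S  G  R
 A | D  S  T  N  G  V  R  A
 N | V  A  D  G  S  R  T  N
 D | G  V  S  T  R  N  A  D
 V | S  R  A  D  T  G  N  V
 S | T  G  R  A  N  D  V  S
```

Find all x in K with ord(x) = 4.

{A, D, G, R, T, V}

Identity is S. Compute the order of each non-identity element by repeated multiplication:
  T: T → N → V → S  (order 4)
  G: G → N → A → S  (order 4)
  R: R → N → D → S  (order 4)
  A: A → N → G → S  (order 4)
  N: N → S  (order 2)
  D: D → N → R → S  (order 4)
  V: V → N → T → S  (order 4)
Elements of order 4: {A, D, G, R, T, V}.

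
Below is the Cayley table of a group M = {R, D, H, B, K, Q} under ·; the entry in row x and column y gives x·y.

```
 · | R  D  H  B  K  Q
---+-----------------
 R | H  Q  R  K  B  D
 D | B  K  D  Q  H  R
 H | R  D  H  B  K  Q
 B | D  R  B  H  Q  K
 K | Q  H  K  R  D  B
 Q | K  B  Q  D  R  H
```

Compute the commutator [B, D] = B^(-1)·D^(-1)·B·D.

Identity is H; from the table B^(-1) = B and D^(-1) = K.
B·K = Q
Q·B = D
D·D = K

K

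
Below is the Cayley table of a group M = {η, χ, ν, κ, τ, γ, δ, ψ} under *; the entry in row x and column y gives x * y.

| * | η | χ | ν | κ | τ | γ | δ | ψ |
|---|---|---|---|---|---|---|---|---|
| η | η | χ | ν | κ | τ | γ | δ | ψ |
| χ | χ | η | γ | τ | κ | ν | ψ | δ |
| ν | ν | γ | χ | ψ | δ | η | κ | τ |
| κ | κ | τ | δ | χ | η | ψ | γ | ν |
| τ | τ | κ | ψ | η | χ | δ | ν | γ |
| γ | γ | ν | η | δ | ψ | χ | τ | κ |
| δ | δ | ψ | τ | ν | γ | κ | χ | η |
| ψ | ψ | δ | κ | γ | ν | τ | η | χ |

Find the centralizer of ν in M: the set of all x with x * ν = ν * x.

{γ, η, ν, χ}

Compare row ν with column ν entry by entry.
γ * ν = η = ν * γ, so γ commutes with ν.
δ * ν = τ but ν * δ = κ, so δ does not.
Collecting the elements that commute with ν: C(ν) = {γ, η, ν, χ}.
(Structurally, M here is isomorphic to the quaternion group Q_8.)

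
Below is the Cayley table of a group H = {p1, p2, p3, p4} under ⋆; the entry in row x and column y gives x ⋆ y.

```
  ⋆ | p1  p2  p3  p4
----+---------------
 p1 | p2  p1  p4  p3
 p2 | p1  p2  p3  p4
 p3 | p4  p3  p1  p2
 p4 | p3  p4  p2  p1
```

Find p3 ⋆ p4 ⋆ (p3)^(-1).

The identity is p2. In row p3, the entry p2 sits in column p4, so p3^(-1) = p4.
p3 ⋆ p4 = p2
p2 ⋆ p4 = p4
(Structurally, H here is isomorphic to the cyclic group Z_4.)

p4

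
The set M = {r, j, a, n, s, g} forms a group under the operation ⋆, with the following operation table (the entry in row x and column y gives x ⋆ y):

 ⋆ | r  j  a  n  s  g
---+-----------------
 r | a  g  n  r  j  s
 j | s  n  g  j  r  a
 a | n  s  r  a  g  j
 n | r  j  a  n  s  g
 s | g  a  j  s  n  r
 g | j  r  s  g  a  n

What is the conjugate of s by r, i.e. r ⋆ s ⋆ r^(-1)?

The identity is n. In row r, the entry n sits in column a, so r^(-1) = a.
r ⋆ s = j
j ⋆ a = g

g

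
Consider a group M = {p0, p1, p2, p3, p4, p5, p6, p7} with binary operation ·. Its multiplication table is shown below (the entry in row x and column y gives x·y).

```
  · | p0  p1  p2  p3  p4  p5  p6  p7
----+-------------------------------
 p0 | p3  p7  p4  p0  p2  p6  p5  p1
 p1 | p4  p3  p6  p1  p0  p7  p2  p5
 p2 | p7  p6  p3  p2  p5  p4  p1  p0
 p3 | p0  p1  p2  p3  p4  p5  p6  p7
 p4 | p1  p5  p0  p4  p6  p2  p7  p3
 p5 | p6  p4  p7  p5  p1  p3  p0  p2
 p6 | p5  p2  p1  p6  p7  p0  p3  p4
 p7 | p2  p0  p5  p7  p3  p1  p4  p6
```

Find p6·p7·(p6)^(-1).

p7

The identity is p3. In row p6, the entry p3 sits in column p6, so p6^(-1) = p6.
p6·p7 = p4
p4·p6 = p7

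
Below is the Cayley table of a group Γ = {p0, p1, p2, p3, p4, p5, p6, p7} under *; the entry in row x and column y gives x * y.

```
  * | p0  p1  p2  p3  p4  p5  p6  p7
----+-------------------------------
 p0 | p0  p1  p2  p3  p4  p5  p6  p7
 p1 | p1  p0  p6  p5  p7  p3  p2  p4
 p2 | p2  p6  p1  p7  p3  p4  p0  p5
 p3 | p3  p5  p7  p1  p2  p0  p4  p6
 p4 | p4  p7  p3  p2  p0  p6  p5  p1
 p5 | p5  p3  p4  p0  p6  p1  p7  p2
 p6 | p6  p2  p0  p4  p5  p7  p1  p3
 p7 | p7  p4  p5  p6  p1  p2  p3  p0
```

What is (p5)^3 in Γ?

p5^1 = p5
p5^2 = p5 * p5 = p1
p5^3 = p1 * p5 = p3

p3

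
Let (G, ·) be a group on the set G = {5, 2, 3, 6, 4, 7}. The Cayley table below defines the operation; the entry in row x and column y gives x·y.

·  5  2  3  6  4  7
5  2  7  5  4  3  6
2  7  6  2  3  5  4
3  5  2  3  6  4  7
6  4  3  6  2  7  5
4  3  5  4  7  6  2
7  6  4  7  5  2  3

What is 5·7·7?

5

5·7 = 6
6·7 = 5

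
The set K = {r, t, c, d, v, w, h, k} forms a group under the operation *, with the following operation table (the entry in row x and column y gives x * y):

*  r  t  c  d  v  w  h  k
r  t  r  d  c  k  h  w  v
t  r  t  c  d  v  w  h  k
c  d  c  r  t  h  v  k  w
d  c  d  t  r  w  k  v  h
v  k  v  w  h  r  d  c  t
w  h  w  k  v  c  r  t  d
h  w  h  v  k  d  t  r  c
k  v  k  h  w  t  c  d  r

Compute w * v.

c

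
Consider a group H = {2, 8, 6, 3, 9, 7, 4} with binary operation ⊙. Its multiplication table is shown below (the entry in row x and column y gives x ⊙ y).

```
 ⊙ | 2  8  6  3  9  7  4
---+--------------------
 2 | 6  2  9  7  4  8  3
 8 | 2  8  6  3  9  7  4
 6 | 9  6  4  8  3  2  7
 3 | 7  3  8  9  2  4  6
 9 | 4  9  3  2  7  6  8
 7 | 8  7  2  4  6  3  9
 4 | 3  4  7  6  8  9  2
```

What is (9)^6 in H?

9^1 = 9
9^2 = 9 ⊙ 9 = 7
9^3 = 7 ⊙ 9 = 6
9^4 = 6 ⊙ 9 = 3
9^5 = 3 ⊙ 9 = 2
9^6 = 2 ⊙ 9 = 4

4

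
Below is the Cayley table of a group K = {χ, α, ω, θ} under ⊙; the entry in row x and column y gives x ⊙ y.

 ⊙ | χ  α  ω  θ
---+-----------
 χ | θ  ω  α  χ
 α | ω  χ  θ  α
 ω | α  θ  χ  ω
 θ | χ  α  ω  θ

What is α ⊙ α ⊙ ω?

α

α ⊙ α = χ
χ ⊙ ω = α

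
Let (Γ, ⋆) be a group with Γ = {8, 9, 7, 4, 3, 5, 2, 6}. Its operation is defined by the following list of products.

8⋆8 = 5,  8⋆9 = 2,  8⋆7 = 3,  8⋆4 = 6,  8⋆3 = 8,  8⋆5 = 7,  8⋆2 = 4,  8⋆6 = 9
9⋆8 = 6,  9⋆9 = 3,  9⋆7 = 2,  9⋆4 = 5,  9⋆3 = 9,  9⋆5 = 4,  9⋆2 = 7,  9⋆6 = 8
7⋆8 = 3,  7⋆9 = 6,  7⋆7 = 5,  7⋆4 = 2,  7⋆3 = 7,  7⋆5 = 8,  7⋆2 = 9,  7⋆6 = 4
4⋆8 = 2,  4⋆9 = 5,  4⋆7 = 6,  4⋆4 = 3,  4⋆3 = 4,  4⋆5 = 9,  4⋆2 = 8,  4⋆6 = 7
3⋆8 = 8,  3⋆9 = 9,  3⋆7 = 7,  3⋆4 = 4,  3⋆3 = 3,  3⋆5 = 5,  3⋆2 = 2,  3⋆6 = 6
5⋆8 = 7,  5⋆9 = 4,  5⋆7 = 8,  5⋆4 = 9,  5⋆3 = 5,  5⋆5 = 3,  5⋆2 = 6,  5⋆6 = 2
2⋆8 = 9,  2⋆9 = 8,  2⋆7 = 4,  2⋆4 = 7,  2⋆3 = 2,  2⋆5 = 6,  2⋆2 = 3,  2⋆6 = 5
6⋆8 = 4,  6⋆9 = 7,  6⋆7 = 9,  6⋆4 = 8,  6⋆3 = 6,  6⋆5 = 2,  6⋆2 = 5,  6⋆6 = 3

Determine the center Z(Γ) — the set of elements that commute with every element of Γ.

An element z is central iff its row equals its column in the table.
For 9: 9 ⋆ 8 = 6 ≠ 2 = 8 ⋆ 9, so 9 ∉ Z.
Checking each element this way leaves Z(Γ) = {3, 5}.

{3, 5}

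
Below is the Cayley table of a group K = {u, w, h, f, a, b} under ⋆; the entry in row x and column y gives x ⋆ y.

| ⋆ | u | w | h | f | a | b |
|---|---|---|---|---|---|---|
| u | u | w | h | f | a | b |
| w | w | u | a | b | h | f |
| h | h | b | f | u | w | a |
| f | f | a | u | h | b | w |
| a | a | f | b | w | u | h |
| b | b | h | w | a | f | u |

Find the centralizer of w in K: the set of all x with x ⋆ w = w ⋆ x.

{u, w}

Compare row w with column w entry by entry.
h ⋆ w = b but w ⋆ h = a, so h does not.
Collecting the elements that commute with w: C(w) = {u, w}.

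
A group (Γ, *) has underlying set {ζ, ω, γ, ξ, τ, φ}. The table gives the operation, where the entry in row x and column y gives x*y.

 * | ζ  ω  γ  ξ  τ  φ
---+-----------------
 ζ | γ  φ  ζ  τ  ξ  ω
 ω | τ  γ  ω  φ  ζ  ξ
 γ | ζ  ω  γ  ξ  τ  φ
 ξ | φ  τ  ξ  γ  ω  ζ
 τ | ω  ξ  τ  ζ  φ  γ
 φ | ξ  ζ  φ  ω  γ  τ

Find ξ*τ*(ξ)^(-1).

The identity is γ. In row ξ, the entry γ sits in column ξ, so ξ^(-1) = ξ.
ξ*τ = ω
ω*ξ = φ
(Structurally, Γ here is isomorphic to the symmetric group S_3.)

φ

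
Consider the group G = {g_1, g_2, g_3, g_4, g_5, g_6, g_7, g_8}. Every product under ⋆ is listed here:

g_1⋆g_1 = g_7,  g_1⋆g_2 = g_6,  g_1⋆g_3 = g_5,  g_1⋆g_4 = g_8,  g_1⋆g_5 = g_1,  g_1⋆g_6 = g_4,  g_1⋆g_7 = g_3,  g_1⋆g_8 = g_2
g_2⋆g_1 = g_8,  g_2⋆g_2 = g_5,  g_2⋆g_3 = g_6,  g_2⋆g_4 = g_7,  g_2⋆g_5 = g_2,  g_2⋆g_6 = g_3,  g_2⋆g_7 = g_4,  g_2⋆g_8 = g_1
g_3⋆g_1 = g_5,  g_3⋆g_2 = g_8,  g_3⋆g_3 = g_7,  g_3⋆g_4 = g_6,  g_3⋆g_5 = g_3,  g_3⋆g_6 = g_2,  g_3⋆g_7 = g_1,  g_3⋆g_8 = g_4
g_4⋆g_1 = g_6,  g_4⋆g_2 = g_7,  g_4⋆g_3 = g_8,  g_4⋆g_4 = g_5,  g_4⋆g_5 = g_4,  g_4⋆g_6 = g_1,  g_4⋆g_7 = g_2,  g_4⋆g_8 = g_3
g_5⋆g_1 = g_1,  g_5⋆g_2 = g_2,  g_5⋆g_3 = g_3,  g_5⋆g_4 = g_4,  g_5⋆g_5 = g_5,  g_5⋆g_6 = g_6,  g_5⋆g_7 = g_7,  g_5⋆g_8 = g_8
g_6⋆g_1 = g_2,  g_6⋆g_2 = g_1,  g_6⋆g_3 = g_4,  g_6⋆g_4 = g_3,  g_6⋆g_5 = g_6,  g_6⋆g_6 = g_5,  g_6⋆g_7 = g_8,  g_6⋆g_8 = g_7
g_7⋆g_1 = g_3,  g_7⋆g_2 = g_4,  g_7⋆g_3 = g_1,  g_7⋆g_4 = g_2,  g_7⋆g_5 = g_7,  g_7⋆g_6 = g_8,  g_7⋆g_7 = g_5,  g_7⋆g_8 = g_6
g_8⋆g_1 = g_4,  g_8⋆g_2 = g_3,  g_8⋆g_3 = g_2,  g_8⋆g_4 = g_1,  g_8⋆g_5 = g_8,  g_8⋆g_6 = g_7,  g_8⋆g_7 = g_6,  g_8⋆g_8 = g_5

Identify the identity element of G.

The identity e satisfies e ⋆ x = x for all x, so its row in the table reproduces the column headers.
Row g_5 reads: g_1, g_2, g_3, g_4, g_5, g_6, g_7, g_8 — exactly the header order. So g_5 is the identity.

g_5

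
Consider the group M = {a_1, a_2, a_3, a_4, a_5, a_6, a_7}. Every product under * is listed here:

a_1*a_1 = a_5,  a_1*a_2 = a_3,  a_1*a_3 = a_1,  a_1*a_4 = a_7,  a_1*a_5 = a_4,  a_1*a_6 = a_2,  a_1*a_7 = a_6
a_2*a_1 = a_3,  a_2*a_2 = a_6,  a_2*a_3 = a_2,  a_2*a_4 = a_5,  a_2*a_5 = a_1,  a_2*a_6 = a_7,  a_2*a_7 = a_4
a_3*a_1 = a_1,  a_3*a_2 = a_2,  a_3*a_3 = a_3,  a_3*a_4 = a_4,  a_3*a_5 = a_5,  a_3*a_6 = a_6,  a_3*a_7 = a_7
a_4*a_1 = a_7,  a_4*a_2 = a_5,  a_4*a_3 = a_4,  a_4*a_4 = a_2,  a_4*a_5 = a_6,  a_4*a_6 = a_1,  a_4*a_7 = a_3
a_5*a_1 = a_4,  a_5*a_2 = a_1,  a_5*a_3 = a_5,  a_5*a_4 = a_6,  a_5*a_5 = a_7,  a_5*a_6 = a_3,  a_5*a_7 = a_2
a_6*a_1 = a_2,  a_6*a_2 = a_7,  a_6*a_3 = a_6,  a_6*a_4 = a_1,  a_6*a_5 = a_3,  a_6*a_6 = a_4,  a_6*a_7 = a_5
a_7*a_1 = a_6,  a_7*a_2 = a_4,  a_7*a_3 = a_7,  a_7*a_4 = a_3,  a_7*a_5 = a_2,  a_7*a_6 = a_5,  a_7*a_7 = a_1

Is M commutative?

Check whether the table is symmetric across its main diagonal.
Every entry (row x, col y) equals the entry (row y, col x), so M is abelian.
(In fact M ≅ the cyclic group Z_7.)

Yes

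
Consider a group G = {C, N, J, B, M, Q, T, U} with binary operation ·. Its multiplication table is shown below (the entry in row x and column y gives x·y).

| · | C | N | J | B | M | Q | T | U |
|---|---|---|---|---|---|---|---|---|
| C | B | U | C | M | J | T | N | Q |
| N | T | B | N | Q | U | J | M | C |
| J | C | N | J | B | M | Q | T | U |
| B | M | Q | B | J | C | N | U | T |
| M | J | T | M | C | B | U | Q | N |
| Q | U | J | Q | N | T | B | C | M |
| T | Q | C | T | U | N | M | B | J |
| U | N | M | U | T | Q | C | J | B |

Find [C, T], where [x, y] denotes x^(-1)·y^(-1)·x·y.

B

Identity is J; from the table C^(-1) = M and T^(-1) = U.
M·U = N
N·C = T
T·T = B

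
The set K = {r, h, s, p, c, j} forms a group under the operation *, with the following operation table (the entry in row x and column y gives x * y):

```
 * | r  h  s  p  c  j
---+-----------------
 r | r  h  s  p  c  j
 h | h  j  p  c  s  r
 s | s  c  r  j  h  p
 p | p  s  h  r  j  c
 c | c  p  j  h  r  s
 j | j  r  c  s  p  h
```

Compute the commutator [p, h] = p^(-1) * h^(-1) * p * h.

Identity is r; from the table p^(-1) = p and h^(-1) = j.
p * j = c
c * p = h
h * h = j

j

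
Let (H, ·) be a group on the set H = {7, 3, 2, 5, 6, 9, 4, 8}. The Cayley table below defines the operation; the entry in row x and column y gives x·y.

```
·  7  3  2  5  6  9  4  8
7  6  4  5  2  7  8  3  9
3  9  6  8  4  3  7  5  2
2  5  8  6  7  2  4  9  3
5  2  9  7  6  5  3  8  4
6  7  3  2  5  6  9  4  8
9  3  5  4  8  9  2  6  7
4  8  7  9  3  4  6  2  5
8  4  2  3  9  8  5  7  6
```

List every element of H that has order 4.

Identity is 6. Compute the order of each non-identity element by repeated multiplication:
  7: 7 → 6  (order 2)
  3: 3 → 6  (order 2)
  2: 2 → 6  (order 2)
  5: 5 → 6  (order 2)
  9: 9 → 2 → 4 → 6  (order 4)
  4: 4 → 2 → 9 → 6  (order 4)
  8: 8 → 6  (order 2)
Elements of order 4: {4, 9}.

{4, 9}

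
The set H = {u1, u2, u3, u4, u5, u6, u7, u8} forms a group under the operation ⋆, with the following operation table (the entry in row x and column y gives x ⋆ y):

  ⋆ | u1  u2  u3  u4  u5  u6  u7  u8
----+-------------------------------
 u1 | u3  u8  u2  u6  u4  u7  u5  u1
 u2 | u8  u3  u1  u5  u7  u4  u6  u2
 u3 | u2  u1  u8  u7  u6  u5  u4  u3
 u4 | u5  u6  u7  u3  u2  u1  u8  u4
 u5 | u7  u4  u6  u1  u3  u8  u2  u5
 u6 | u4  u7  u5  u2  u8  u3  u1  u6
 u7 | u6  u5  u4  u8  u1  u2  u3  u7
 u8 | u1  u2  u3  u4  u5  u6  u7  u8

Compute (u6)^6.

u3

u6^1 = u6
u6^2 = u6 ⋆ u6 = u3
u6^3 = u3 ⋆ u6 = u5
u6^4 = u5 ⋆ u6 = u8
u6^5 = u8 ⋆ u6 = u6
u6^6 = u6 ⋆ u6 = u3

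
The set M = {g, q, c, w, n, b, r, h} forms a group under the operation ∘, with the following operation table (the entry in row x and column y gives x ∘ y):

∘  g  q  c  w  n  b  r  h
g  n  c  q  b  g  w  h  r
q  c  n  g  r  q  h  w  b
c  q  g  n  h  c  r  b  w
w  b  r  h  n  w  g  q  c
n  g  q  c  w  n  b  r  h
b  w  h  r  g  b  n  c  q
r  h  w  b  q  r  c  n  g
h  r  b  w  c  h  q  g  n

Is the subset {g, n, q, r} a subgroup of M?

r ∘ g = h, which is not in {g, n, q, r}.
The subset is not closed under ∘, so it is not a subgroup.

No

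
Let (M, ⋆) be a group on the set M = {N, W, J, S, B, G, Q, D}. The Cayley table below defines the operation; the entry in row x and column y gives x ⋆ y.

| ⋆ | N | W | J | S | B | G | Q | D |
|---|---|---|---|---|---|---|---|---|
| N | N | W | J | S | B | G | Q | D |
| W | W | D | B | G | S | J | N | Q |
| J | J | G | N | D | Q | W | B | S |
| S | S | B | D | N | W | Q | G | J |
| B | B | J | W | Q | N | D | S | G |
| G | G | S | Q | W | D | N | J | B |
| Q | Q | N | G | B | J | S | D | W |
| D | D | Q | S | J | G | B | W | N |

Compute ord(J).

The identity element is N (its row matches the header).
J^1 = J
J^2 = J ⋆ J = N
The first power of J equal to the identity is J^2, so ord(J) = 2.

2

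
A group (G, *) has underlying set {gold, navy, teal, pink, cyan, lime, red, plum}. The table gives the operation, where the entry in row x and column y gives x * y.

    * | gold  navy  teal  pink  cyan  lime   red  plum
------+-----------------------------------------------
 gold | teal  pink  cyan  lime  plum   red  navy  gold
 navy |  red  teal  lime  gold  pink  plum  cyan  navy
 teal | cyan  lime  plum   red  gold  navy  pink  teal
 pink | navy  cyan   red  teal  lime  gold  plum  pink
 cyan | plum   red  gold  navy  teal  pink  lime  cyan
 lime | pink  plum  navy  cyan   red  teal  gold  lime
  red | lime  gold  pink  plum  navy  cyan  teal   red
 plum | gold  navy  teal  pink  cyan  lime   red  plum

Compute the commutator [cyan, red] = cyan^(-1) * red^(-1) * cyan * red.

Identity is plum; from the table cyan^(-1) = gold and red^(-1) = pink.
gold * pink = lime
lime * cyan = red
red * red = teal
(Structurally, G here is isomorphic to the quaternion group Q_8.)

teal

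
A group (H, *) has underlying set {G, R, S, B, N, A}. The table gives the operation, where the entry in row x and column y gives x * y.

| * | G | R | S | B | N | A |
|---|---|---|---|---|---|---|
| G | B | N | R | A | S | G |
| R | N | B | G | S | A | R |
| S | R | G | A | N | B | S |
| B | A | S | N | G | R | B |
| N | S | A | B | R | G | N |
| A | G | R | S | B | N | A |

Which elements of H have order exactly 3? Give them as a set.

Identity is A. Compute the order of each non-identity element by repeated multiplication:
  G: G → B → A  (order 3)
  R: R → B → S → G → N → A  (order 6)
  S: S → A  (order 2)
  B: B → G → A  (order 3)
  N: N → G → S → B → R → A  (order 6)
Elements of order 3: {B, G}.

{B, G}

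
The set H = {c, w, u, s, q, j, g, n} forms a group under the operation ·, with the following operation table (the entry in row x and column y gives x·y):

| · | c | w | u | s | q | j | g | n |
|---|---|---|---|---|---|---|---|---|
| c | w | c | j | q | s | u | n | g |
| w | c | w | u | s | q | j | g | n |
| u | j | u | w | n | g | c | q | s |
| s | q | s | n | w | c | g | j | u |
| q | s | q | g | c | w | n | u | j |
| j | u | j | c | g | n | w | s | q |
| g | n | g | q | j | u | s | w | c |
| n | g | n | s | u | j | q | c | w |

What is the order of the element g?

2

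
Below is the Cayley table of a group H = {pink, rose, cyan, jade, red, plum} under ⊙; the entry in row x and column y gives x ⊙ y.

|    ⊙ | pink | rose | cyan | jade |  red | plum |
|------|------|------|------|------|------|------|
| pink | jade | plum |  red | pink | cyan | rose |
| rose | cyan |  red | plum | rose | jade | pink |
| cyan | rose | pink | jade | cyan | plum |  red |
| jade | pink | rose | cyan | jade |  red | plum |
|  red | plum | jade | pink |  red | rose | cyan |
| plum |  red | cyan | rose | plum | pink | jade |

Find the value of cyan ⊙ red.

plum

Read row cyan, column red: cyan ⊙ red = plum.
(Structurally, H here is isomorphic to the symmetric group S_3.)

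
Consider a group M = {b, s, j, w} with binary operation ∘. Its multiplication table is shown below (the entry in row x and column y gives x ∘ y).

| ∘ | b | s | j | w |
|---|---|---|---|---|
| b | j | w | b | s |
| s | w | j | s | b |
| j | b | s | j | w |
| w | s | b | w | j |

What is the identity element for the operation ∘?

The identity e satisfies e ∘ x = x for all x, so its row in the table reproduces the column headers.
Row j reads: b, s, j, w — exactly the header order. So j is the identity.

j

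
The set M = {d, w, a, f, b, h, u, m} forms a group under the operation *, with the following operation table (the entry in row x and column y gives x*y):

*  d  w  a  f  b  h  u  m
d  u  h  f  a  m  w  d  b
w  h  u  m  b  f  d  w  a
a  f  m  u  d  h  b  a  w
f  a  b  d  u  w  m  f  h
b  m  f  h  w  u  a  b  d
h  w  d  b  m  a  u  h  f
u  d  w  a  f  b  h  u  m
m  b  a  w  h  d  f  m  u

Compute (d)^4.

u

d^1 = d
d^2 = d*d = u
d^3 = u*d = d
d^4 = d*d = u
(Structurally, M here is isomorphic to the elementary abelian group (Z_2)^3.)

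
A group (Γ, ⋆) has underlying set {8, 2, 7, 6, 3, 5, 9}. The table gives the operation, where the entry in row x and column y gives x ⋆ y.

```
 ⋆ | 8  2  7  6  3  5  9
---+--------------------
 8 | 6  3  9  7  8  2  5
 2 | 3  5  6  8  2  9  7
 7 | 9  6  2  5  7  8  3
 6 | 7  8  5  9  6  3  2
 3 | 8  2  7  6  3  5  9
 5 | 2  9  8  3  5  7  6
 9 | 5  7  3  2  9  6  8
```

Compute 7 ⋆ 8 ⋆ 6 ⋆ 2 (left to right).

5

7 ⋆ 8 = 9
9 ⋆ 6 = 2
2 ⋆ 2 = 5
(Structurally, Γ here is isomorphic to the cyclic group Z_7.)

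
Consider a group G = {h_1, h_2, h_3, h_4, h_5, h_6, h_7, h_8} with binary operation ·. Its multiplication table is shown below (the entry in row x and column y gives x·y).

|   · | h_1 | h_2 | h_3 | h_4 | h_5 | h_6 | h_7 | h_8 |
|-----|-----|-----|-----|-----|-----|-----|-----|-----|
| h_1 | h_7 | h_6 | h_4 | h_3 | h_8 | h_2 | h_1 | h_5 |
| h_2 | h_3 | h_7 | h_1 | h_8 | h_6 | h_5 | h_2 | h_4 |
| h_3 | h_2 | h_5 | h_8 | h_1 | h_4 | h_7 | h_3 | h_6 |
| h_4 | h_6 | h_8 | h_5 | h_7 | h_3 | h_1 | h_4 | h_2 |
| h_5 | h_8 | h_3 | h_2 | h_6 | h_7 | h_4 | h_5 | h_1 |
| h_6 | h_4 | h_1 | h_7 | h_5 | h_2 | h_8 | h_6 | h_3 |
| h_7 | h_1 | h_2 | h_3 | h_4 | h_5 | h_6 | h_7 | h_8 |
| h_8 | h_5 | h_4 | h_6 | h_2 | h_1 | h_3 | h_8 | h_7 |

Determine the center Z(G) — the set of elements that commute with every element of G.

An element z is central iff its row equals its column in the table.
For h_1: h_1·h_6 = h_2 ≠ h_4 = h_6·h_1, so h_1 ∉ Z.
Checking each element this way leaves Z(G) = {h_7, h_8}.
(Structurally, G here is isomorphic to the dihedral group D_4.)

{h_7, h_8}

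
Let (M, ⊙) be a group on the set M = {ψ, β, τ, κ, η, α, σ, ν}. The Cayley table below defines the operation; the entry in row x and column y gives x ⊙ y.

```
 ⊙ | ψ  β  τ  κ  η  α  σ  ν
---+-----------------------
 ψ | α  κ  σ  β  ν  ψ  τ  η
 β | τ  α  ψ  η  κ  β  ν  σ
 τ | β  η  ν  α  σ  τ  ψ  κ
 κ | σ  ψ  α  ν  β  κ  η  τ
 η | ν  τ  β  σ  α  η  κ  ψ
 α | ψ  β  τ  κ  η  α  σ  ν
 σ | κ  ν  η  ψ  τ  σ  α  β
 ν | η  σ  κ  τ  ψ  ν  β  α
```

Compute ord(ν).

The identity element is α (its row matches the header).
ν^1 = ν
ν^2 = ν ⊙ ν = α
The first power of ν equal to the identity is ν^2, so ord(ν) = 2.

2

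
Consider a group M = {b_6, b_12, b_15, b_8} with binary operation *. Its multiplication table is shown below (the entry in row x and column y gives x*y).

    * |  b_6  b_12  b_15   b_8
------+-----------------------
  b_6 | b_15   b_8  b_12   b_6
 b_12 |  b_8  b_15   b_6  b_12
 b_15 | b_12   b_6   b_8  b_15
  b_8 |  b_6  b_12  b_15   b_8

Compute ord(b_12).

The identity element is b_8 (its row matches the header).
b_12^1 = b_12
b_12^2 = b_12*b_12 = b_15
b_12^3 = b_15*b_12 = b_6
b_12^4 = b_6*b_12 = b_8
The first power of b_12 equal to the identity is b_12^4, so ord(b_12) = 4.

4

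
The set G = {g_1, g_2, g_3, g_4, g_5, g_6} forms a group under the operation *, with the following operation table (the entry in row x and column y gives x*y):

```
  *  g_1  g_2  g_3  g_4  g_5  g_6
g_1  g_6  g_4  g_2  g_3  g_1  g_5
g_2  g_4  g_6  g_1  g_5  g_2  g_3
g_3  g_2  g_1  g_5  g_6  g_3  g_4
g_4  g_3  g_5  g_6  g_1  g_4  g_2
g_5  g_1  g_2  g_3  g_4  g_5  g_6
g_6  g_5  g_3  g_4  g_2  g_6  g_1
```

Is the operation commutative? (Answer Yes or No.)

Yes

Check whether the table is symmetric across its main diagonal.
Every entry (row x, col y) equals the entry (row y, col x), so G is abelian.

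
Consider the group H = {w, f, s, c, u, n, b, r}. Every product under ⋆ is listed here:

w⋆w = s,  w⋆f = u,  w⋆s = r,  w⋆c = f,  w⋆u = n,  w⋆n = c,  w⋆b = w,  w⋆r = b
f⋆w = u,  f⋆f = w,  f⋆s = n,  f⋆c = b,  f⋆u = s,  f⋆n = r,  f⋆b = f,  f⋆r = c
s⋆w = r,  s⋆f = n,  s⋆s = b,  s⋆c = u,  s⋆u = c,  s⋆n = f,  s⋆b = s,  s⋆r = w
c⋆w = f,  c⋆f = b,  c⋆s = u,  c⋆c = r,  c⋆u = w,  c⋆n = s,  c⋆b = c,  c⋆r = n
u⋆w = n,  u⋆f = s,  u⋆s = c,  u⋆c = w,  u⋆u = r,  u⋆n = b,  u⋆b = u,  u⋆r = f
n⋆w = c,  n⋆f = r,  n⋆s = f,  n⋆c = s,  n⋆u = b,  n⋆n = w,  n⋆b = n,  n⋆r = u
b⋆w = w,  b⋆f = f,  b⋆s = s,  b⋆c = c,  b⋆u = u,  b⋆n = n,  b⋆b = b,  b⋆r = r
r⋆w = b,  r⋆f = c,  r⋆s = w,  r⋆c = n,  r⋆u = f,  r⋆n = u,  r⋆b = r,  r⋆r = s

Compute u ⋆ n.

b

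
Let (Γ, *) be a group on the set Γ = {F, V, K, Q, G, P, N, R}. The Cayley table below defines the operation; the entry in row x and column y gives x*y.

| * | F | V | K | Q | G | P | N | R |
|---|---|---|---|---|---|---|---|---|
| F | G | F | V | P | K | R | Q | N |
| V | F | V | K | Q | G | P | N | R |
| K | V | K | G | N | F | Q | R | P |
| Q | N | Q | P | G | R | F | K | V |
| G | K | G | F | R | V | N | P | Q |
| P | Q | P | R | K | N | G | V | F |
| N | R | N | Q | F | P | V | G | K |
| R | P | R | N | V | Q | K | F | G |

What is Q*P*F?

G

Q*P = F
F*F = G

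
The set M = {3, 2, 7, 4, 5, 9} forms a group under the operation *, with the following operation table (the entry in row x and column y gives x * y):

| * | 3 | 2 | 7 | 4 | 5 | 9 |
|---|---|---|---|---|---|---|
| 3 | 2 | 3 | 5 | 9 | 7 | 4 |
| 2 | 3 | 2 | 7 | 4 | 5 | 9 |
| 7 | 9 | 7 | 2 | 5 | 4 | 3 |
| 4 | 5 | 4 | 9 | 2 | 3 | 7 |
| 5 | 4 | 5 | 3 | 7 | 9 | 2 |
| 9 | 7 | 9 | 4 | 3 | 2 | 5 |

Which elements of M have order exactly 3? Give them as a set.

Identity is 2. Compute the order of each non-identity element by repeated multiplication:
  3: 3 → 2  (order 2)
  7: 7 → 2  (order 2)
  4: 4 → 2  (order 2)
  5: 5 → 9 → 2  (order 3)
  9: 9 → 5 → 2  (order 3)
Elements of order 3: {5, 9}.

{5, 9}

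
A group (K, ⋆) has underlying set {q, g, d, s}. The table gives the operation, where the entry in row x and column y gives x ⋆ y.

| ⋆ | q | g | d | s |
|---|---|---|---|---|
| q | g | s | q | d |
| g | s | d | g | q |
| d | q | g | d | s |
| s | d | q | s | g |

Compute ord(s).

4

The identity element is d (its row matches the header).
s^1 = s
s^2 = s ⋆ s = g
s^3 = g ⋆ s = q
s^4 = q ⋆ s = d
The first power of s equal to the identity is s^4, so ord(s) = 4.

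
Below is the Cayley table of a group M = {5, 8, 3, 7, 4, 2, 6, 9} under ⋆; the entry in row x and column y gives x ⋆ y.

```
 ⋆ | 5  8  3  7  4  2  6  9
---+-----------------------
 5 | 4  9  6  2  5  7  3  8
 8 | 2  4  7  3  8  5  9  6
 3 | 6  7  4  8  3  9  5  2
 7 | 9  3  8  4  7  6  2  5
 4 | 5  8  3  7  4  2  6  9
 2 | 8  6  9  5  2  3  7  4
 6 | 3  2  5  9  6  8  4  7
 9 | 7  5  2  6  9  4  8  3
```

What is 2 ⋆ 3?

Read row 2, column 3: 2 ⋆ 3 = 9.

9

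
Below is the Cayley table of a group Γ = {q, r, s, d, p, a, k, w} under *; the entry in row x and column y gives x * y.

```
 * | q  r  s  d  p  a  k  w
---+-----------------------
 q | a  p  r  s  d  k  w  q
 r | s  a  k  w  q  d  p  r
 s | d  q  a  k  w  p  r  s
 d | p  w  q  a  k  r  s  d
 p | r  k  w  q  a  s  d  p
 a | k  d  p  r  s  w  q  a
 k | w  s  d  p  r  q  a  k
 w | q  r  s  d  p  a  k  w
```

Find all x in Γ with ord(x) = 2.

{a}

Identity is w. Compute the order of each non-identity element by repeated multiplication:
  q: q → a → k → w  (order 4)
  r: r → a → d → w  (order 4)
  s: s → a → p → w  (order 4)
  d: d → a → r → w  (order 4)
  p: p → a → s → w  (order 4)
  a: a → w  (order 2)
  k: k → a → q → w  (order 4)
Elements of order 2: {a}.
(Structurally, Γ here is isomorphic to the quaternion group Q_8.)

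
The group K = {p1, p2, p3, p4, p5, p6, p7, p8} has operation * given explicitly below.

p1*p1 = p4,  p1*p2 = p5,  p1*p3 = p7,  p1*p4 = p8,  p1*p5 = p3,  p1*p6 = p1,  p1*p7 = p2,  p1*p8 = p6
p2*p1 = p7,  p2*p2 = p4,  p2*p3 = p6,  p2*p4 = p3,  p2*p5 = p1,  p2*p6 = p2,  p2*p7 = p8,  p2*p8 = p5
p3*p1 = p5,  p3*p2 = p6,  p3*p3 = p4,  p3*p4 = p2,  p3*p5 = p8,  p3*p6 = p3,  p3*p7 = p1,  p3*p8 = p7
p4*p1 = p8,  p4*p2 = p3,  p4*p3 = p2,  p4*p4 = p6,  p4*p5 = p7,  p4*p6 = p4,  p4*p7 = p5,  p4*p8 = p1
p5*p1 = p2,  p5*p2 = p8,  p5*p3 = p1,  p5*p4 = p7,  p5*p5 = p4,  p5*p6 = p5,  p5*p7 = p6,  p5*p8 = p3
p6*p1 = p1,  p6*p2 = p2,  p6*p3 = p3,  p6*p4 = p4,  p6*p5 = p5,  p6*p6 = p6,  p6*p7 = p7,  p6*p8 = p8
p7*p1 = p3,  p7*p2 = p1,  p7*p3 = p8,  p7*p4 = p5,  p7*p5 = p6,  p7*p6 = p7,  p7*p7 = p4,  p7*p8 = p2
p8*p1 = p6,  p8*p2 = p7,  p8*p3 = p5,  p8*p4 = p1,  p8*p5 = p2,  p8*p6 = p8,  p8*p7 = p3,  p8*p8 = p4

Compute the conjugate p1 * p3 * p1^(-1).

The identity is p6. In row p1, the entry p6 sits in column p8, so p1^(-1) = p8.
p1 * p3 = p7
p7 * p8 = p2
(Structurally, K here is isomorphic to the quaternion group Q_8.)

p2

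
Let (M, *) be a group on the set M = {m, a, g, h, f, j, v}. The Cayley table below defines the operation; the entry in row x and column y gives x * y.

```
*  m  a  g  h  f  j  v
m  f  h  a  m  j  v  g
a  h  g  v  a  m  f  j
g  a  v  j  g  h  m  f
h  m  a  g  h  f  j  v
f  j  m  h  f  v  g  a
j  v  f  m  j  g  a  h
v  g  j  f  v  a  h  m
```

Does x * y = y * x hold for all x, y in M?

Check whether the table is symmetric across its main diagonal.
Every entry (row x, col y) equals the entry (row y, col x), so M is abelian.
(In fact M ≅ the cyclic group Z_7.)

Yes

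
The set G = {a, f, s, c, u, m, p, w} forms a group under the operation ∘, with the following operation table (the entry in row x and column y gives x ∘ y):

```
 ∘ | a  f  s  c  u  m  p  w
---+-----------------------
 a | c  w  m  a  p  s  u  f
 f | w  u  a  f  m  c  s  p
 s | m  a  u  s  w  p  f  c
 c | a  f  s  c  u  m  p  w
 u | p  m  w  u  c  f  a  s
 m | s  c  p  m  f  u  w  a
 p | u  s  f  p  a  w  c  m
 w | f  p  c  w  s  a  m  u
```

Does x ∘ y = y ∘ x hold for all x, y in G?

Check whether the table is symmetric across its main diagonal.
Every entry (row x, col y) equals the entry (row y, col x), so G is abelian.

Yes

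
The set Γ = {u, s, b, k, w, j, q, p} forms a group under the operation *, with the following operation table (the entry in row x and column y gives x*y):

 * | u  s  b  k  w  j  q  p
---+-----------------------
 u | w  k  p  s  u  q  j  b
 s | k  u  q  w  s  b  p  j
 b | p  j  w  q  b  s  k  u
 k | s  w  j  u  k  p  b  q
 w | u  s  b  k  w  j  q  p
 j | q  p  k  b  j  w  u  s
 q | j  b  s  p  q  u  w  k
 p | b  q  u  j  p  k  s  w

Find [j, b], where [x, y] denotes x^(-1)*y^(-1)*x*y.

u

Identity is w; from the table j^(-1) = j and b^(-1) = b.
j*b = k
k*j = p
p*b = u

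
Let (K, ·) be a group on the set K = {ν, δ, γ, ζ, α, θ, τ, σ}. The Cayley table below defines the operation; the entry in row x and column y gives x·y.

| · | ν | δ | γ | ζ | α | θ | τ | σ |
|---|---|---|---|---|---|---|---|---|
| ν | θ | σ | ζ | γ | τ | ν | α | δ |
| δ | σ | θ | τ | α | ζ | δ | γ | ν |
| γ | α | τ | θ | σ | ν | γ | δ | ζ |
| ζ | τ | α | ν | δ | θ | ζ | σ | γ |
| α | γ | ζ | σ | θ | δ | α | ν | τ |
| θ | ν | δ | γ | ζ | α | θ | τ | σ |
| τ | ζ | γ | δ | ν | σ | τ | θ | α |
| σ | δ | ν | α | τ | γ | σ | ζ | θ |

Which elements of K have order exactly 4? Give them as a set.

{α, ζ}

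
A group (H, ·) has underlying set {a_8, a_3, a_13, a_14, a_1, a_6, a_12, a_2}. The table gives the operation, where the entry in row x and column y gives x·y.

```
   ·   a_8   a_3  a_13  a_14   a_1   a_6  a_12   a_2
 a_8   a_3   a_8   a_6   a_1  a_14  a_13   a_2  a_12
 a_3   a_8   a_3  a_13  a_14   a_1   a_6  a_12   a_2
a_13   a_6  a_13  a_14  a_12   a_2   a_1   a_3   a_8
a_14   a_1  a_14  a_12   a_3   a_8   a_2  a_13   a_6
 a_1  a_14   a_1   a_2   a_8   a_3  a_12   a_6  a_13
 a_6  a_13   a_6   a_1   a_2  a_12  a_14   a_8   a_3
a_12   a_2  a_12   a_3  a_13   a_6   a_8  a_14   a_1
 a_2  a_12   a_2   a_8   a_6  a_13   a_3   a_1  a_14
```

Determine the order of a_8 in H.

2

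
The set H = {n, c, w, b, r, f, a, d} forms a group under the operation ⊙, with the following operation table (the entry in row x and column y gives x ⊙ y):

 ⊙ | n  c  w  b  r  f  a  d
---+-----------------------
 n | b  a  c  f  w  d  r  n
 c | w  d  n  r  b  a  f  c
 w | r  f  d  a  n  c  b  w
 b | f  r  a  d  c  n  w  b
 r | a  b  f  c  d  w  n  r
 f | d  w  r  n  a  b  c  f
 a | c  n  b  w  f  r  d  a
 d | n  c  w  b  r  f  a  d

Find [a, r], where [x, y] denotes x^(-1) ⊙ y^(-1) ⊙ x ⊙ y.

b

Identity is d; from the table a^(-1) = a and r^(-1) = r.
a ⊙ r = f
f ⊙ a = c
c ⊙ r = b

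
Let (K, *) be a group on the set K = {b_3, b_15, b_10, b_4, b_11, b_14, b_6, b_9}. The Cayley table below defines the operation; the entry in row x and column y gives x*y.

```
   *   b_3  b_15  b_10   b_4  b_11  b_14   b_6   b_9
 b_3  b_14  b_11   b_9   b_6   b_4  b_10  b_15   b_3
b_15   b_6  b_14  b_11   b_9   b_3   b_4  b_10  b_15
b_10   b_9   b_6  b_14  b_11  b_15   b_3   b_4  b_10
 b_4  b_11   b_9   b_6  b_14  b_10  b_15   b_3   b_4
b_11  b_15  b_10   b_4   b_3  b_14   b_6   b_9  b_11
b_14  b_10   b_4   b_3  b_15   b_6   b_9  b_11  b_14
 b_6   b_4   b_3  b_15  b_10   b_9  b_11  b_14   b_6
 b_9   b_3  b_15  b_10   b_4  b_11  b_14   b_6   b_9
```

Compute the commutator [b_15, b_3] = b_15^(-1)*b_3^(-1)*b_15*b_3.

b_14

Identity is b_9; from the table b_15^(-1) = b_4 and b_3^(-1) = b_10.
b_4*b_10 = b_6
b_6*b_15 = b_3
b_3*b_3 = b_14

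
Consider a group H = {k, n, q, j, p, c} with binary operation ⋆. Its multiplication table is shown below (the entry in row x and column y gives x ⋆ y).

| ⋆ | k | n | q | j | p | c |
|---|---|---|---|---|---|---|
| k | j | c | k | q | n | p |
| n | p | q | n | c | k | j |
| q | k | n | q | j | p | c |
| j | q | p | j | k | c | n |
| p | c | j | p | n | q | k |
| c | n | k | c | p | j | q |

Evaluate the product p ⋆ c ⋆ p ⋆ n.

p ⋆ c = k
k ⋆ p = n
n ⋆ n = q

q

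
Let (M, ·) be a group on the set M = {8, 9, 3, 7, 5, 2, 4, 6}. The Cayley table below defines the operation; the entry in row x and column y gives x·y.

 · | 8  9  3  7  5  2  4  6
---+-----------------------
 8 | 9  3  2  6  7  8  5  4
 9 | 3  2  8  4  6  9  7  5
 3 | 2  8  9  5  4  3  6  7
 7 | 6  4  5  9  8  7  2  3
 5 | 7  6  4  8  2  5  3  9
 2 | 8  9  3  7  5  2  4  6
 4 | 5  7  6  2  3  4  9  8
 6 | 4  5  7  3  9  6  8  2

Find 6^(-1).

First locate the identity: row 2 matches the header, so 2 is the identity.
Scan row 6 for 2: 6·6 = 2. Hence 6^(-1) = 6.

6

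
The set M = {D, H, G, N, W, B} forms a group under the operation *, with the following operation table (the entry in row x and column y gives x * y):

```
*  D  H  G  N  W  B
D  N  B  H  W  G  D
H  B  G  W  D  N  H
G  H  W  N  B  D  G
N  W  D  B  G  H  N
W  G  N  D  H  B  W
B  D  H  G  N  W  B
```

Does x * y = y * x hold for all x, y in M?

Yes

Check whether the table is symmetric across its main diagonal.
Every entry (row x, col y) equals the entry (row y, col x), so M is abelian.
(In fact M ≅ the cyclic group Z_6.)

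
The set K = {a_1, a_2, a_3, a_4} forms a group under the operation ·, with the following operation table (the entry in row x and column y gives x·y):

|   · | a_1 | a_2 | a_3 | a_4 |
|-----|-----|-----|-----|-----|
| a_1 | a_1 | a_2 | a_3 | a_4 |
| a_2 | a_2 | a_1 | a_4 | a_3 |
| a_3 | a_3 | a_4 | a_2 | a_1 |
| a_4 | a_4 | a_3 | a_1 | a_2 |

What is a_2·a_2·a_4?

a_2·a_2 = a_1
a_1·a_4 = a_4

a_4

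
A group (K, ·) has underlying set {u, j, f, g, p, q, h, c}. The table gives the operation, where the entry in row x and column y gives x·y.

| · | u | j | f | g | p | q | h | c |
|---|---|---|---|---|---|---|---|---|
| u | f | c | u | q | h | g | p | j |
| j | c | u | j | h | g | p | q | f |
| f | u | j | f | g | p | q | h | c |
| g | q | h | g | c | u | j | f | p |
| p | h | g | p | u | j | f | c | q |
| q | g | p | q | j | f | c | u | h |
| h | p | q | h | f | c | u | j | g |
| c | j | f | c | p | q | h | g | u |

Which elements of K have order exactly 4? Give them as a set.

Identity is f. Compute the order of each non-identity element by repeated multiplication:
  u: u → f  (order 2)
  j: j → u → c → f  (order 4)
  g: g → c → p → u → q → j → h → f  (order 8)
  p: p → j → g → u → h → c → q → f  (order 8)
  q: q → c → h → u → g → j → p → f  (order 8)
  h: h → j → q → u → p → c → g → f  (order 8)
  c: c → u → j → f  (order 4)
Elements of order 4: {c, j}.

{c, j}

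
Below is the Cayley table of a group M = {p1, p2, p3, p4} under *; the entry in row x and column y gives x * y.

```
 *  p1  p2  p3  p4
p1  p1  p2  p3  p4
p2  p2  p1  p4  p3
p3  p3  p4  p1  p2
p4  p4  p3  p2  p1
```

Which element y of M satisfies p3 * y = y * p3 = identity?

First locate the identity: row p1 matches the header, so p1 is the identity.
Scan row p3 for p1: p3 * p3 = p1. Hence p3^(-1) = p3.
(Structurally, M here is isomorphic to the Klein four-group V_4.)

p3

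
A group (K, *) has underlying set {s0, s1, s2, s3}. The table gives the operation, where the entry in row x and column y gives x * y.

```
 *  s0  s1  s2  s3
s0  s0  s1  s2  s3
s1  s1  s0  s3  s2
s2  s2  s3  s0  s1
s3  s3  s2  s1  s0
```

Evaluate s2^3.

s2

s2^1 = s2
s2^2 = s2 * s2 = s0
s2^3 = s0 * s2 = s2
(Structurally, K here is isomorphic to the Klein four-group V_4.)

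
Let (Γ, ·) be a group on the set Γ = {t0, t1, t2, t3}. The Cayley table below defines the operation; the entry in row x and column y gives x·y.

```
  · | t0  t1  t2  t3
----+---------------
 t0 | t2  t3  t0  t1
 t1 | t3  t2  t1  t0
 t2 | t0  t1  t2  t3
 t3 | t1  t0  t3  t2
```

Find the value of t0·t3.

t1

Read row t0, column t3: t0·t3 = t1.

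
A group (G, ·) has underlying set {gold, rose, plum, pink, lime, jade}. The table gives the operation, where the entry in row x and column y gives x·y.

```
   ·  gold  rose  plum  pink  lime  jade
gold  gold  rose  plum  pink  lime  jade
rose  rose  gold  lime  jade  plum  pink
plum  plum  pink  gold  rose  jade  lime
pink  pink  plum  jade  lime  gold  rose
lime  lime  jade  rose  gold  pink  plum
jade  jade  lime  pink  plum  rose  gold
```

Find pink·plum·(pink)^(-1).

The identity is gold. In row pink, the entry gold sits in column lime, so pink^(-1) = lime.
pink·plum = jade
jade·lime = rose

rose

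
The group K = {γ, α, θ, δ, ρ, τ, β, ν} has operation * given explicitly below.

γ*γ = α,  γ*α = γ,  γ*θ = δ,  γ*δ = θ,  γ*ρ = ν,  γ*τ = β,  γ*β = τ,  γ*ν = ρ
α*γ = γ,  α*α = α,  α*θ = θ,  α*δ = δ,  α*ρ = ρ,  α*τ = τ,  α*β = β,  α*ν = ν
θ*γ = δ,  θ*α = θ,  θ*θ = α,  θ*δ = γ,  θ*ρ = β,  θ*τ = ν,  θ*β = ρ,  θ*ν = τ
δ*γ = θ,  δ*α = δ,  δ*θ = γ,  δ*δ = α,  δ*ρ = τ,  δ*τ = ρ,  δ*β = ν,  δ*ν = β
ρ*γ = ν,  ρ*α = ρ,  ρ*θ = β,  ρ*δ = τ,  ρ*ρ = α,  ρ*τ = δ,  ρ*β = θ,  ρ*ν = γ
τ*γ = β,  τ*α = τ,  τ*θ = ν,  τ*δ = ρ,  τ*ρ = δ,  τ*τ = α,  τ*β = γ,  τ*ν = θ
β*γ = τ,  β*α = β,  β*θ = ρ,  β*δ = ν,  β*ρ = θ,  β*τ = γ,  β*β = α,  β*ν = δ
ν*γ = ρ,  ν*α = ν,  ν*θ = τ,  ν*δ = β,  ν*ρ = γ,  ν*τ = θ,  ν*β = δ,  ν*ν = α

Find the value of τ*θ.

Read row τ, column θ: τ*θ = ν.

ν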